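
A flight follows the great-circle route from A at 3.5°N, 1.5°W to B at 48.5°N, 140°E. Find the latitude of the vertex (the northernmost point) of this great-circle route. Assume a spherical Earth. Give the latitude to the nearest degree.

The great circle lies in the plane with unit normal n̂ = (p₁ × p₂)/|p₁ × p₂|.
Here n̂_z ≈ +0.467; the vertex latitude is φ_max = arccos|n̂_z| ≈ 62.2°.

≈ 62°N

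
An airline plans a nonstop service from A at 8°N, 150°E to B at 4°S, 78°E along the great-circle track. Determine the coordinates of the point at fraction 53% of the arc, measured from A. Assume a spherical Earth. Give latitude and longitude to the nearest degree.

From cos δ = sin φ₁ sin φ₂ + cos φ₁ cos φ₂ cos Δλ, the central angle is δ ≈ 1.271 rad (72.8°).
Interpolate at f = 0.53 with slerp weights a = sin((1−f)δ)/sin δ ≈ 0.589, b = sin(fδ)/sin δ ≈ 0.653.
p = a·p₁ + b·p₂ ≈ (-0.369, 0.929, 0.036); φ = arcsin(p_z) ≈ 2.09°, λ = atan2(p_y, p_x) ≈ 111.70°.

≈ 2°N, 112°E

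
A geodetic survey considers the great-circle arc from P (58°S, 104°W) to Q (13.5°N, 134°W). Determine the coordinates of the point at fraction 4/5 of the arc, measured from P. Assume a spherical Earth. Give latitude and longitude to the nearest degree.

Convert each endpoint to a unit vector on the sphere (x = cos φ cos λ, y = cos φ sin λ, z = sin φ).
The central angle between the endpoints is δ = arccos(p₁·p₂) ≈ 1.320 rad (75.6°).
Interpolate at f = 4/5 with slerp weights a = sin((1−f)δ)/sin δ ≈ 0.269, b = sin(fδ)/sin δ ≈ 0.898.
p = a·p₁ + b·p₂ ≈ (-0.641, -0.767, -0.019); φ = arcsin(p_z) ≈ -1.07°, λ = atan2(p_y, p_x) ≈ -129.91°.

≈ (1°S, 130°W)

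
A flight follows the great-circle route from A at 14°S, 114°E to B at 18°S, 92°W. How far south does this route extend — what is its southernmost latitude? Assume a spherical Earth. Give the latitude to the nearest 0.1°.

≈ 51.9°S

The great circle lies in the plane with unit normal n̂ = (p₁ × p₂)/|p₁ × p₂|.
Here n̂_z ≈ +0.617; the vertex latitude is φ_max = arccos|n̂_z| ≈ 51.9°.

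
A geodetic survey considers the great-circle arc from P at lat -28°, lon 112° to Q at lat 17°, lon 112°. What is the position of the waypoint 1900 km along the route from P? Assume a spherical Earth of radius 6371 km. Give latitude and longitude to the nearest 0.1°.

≈ lat -10.9°, lon 112.0°

Convert each endpoint to a unit vector on the sphere (x = cos φ cos λ, y = cos φ sin λ, z = sin φ).
The central angle between the endpoints is δ = arccos(p₁·p₂) ≈ 0.785 rad (45.0°). The total great-circle distance is δ·R ≈ 0.785 × 6371 ≈ 5004 km, so the target fraction is f = 1900/5004 ≈ 0.380.
Interpolate at f ≈ 0.380 with slerp weights a = sin((1−f)δ)/sin δ ≈ 0.662, b = sin(fδ)/sin δ ≈ 0.416.
p = a·p₁ + b·p₂ ≈ (-0.368, 0.910, -0.189); φ = arcsin(p_z) ≈ -10.91°, λ = atan2(p_y, p_x) ≈ 112.00°.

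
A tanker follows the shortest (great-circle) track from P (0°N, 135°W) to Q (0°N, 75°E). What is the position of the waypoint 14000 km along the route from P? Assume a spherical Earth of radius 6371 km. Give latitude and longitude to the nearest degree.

≈ (0°N, 99°E)

From cos δ = sin φ₁ sin φ₂ + cos φ₁ cos φ₂ cos Δλ, the central angle is δ ≈ 2.618 rad (150.0°). The total great-circle distance is δ·R ≈ 2.618 × 6371 ≈ 16679 km, so the target fraction is f = 14000/16679 ≈ 0.839.
Interpolate at f ≈ 0.839 with slerp weights a = sin((1−f)δ)/sin δ ≈ 0.817, b = sin(fδ)/sin δ ≈ 1.620.
p = a·p₁ + b·p₂ ≈ (-0.158, 0.987, 0.000); φ = arcsin(p_z) ≈ 0.00°, λ = atan2(p_y, p_x) ≈ 99.09°.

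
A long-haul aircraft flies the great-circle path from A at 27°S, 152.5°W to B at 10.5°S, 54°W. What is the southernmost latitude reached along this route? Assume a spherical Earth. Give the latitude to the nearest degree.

≈ 30°S

The great circle lies in the plane with unit normal n̂ = (p₁ × p₂)/|p₁ × p₂|.
Here n̂_z ≈ +0.867; the vertex latitude is φ_max = arccos|n̂_z| ≈ 29.8°.
Check via Clairaut: cos φ_max = |cos φ₁| · sin C = cos(27.0°)·sin(103.2°) ≈ 0.867, again giving ≈ 29.8°.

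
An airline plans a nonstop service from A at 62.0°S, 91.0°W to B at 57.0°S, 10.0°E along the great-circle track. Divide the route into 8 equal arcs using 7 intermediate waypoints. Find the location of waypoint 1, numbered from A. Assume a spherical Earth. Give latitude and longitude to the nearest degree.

≈ 66°S, 81°W

Convert each endpoint to a unit vector on the sphere (x = cos φ cos λ, y = cos φ sin λ, z = sin φ).
The central angle between the endpoints is δ = arccos(p₁·p₂) ≈ 0.807 rad (46.2°).
Interpolate at f = 1/8 with slerp weights a = sin((1−f)δ)/sin δ ≈ 0.898, b = sin(fδ)/sin δ ≈ 0.139.
p = a·p₁ + b·p₂ ≈ (0.067, -0.409, -0.910); φ = arcsin(p_z) ≈ -65.54°, λ = atan2(p_y, p_x) ≈ -80.63°.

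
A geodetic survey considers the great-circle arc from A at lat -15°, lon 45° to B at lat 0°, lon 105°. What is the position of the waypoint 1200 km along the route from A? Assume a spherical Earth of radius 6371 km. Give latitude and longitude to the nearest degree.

≈ lat -13°, lon 56°

From cos δ = sin φ₁ sin φ₂ + cos φ₁ cos φ₂ cos Δλ, the central angle is δ ≈ 1.067 rad (61.1°). The total great-circle distance is δ·R ≈ 1.067 × 6371 ≈ 6796 km, so the target fraction is f = 1200/6796 ≈ 0.177.
Interpolate at f ≈ 0.177 with slerp weights a = sin((1−f)δ)/sin δ ≈ 0.879, b = sin(fδ)/sin δ ≈ 0.214.
p = a·p₁ + b·p₂ ≈ (0.545, 0.807, -0.228); φ = arcsin(p_z) ≈ -13.15°, λ = atan2(p_y, p_x) ≈ 55.96°.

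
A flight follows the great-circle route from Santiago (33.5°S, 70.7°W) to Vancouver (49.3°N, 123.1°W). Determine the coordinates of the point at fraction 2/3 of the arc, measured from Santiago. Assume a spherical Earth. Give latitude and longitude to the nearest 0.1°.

Write both endpoints as unit vectors p₁, p₂ with components (cos φ cos λ, cos φ sin λ, sin φ).
The central angle between the endpoints is δ = arccos(p₁·p₂) ≈ 1.658 rad (95.0°).
Interpolate at f = 2/3 with slerp weights a = sin((1−f)δ)/sin δ ≈ 0.527, b = sin(fδ)/sin δ ≈ 0.897.
p = a·p₁ + b·p₂ ≈ (-0.174, -0.905, 0.389); φ = arcsin(p_z) ≈ 22.90°, λ = atan2(p_y, p_x) ≈ -100.90°.

≈ 22.9°N, 100.9°W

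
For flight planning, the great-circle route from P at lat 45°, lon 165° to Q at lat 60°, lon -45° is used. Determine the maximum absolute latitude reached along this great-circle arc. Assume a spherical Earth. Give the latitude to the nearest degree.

The great circle lies in the plane with unit normal n̂ = (p₁ × p₂)/|p₁ × p₂|.
Here n̂_z ≈ +0.186; the vertex latitude is φ_max = arccos|n̂_z| ≈ 79.3°.
Check via Clairaut: cos φ_max = |cos φ₁| · sin C = cos(45.0°)·sin(15.2°) ≈ 0.186, again giving ≈ 79.3°.

≈ 79°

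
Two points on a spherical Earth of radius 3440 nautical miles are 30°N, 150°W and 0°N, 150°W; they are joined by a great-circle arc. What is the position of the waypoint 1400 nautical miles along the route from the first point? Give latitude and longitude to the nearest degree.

≈ 7°N, 150°W

Convert each endpoint to a unit vector on the sphere (x = cos φ cos λ, y = cos φ sin λ, z = sin φ).
The central angle between the endpoints is δ = arccos(p₁·p₂) ≈ 0.524 rad (30.0°). The total great-circle distance is δ·R ≈ 0.524 × 3440 ≈ 1801 nmi, so the target fraction is f = 1400/1801 ≈ 0.777.
Interpolate at f ≈ 0.777 with slerp weights a = sin((1−f)δ)/sin δ ≈ 0.233, b = sin(fδ)/sin δ ≈ 0.792.
p = a·p₁ + b·p₂ ≈ (-0.860, -0.497, 0.116); φ = arcsin(p_z) ≈ 6.68°, λ = atan2(p_y, p_x) ≈ -150.00°.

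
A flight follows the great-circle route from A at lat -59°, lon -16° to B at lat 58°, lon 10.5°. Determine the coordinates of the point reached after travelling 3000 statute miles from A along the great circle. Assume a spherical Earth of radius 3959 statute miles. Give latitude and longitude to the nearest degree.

≈ lat -16°, lon -5°

The haversine formula gives a central angle δ ≈ 2.074 rad (118.9°) between the endpoints. The total great-circle distance is δ·R ≈ 2.074 × 3959 ≈ 8213 mi, so the target fraction is f = 3000/8213 ≈ 0.365.
Interpolate at f ≈ 0.365 with slerp weights a = sin((1−f)δ)/sin δ ≈ 1.105, b = sin(fδ)/sin δ ≈ 0.785.
p = a·p₁ + b·p₂ ≈ (0.956, -0.081, -0.282); φ = arcsin(p_z) ≈ -16.37°, λ = atan2(p_y, p_x) ≈ -4.85°.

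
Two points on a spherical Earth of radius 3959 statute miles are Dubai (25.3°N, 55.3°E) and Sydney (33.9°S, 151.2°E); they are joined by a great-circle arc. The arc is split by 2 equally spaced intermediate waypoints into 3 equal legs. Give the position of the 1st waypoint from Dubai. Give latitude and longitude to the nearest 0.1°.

≈ 4.7°N, 86.3°E

The haversine formula gives a central angle δ ≈ 1.892 rad (108.4°) between the endpoints.
Interpolate at f = 1/3 with slerp weights a = sin((1−f)δ)/sin δ ≈ 1.004, b = sin(fδ)/sin δ ≈ 0.621.
p = a·p₁ + b·p₂ ≈ (0.065, 0.995, 0.082); φ = arcsin(p_z) ≈ 4.73°, λ = atan2(p_y, p_x) ≈ 86.28°.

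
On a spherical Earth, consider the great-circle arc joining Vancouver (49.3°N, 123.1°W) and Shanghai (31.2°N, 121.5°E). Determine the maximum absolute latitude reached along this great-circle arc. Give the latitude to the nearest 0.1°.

The great circle lies in the plane with unit normal n̂ = (p₁ × p₂)/|p₁ × p₂|.
Here n̂_z ≈ -0.510; the vertex latitude is φ_max = arccos|n̂_z| ≈ 59.3°.

≈ 59.3°N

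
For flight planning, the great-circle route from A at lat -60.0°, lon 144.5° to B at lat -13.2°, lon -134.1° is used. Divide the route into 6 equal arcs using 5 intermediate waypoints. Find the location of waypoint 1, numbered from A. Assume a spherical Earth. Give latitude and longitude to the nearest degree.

The haversine formula gives a central angle δ ≈ 1.297 rad (74.3°) between the endpoints.
Interpolate at f = 1/6 with slerp weights a = sin((1−f)δ)/sin δ ≈ 0.916, b = sin(fδ)/sin δ ≈ 0.223.
p = a·p₁ + b·p₂ ≈ (-0.524, 0.110, -0.845); φ = arcsin(p_z) ≈ -57.62°, λ = atan2(p_y, p_x) ≈ 168.11°.

≈ lat -58°, lon 168°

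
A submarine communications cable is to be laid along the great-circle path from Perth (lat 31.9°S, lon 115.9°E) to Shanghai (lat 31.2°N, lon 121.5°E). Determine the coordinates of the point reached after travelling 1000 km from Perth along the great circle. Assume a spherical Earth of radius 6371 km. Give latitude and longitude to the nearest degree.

≈ lat 23°S, lon 117°E

From cos δ = sin φ₁ sin φ₂ + cos φ₁ cos φ₂ cos Δλ, the central angle is δ ≈ 1.105 rad (63.3°). The total great-circle distance is δ·R ≈ 1.105 × 6371 ≈ 7041 km, so the target fraction is f = 1000/7041 ≈ 0.142.
Interpolate at f ≈ 0.142 with slerp weights a = sin((1−f)δ)/sin δ ≈ 0.909, b = sin(fδ)/sin δ ≈ 0.175.
p = a·p₁ + b·p₂ ≈ (-0.415, 0.822, -0.390); φ = arcsin(p_z) ≈ -22.94°, λ = atan2(p_y, p_x) ≈ 116.81°.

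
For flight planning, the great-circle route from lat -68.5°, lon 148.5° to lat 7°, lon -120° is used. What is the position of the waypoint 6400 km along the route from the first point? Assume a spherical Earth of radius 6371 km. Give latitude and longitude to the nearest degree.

≈ lat -30°, lon -136°

Write both endpoints as unit vectors p₁, p₂ with components (cos φ cos λ, cos φ sin λ, sin φ).
The central angle between the endpoints is δ = arccos(p₁·p₂) ≈ 1.694 rad (97.1°). The total great-circle distance is δ·R ≈ 1.694 × 6371 ≈ 10793 km, so the target fraction is f = 6400/10793 ≈ 0.593.
Interpolate at f ≈ 0.593 with slerp weights a = sin((1−f)δ)/sin δ ≈ 0.641, b = sin(fδ)/sin δ ≈ 0.850.
p = a·p₁ + b·p₂ ≈ (-0.622, -0.608, -0.493); φ = arcsin(p_z) ≈ -29.52°, λ = atan2(p_y, p_x) ≈ -135.66°.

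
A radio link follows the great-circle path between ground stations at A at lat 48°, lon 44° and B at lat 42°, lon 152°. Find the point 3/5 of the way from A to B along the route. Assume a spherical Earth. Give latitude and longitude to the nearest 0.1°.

≈ lat 57.9°, lon 115.3°

Convert each endpoint to a unit vector on the sphere (x = cos φ cos λ, y = cos φ sin λ, z = sin φ).
The central angle between the endpoints is δ = arccos(p₁·p₂) ≈ 1.220 rad (69.9°).
Interpolate at f = 3/5 with slerp weights a = sin((1−f)δ)/sin δ ≈ 0.499, b = sin(fδ)/sin δ ≈ 0.712.
p = a·p₁ + b·p₂ ≈ (-0.227, 0.480, 0.847); φ = arcsin(p_z) ≈ 57.92°, λ = atan2(p_y, p_x) ≈ 115.26°.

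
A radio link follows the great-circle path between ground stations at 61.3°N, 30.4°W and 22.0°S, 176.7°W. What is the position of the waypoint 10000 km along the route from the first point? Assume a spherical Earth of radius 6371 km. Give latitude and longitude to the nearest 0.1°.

Write both endpoints as unit vectors p₁, p₂ with components (cos φ cos λ, cos φ sin λ, sin φ).
The central angle between the endpoints is δ = arccos(p₁·p₂) ≈ 2.345 rad (134.3°). The total great-circle distance is δ·R ≈ 2.345 × 6371 ≈ 14939 km, so the target fraction is f = 10000/14939 ≈ 0.669.
Interpolate at f ≈ 0.669 with slerp weights a = sin((1−f)δ)/sin δ ≈ 0.979, b = sin(fδ)/sin δ ≈ 1.398.
p = a·p₁ + b·p₂ ≈ (-0.889, -0.312, 0.335); φ = arcsin(p_z) ≈ 19.55°, λ = atan2(p_y, p_x) ≈ -160.64°.

≈ 19.5°N, 160.6°W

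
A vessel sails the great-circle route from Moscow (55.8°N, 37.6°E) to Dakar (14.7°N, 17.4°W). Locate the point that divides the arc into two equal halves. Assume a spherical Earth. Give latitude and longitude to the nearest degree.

≈ 38°N, 2°E

Convert each endpoint to a unit vector on the sphere (x = cos φ cos λ, y = cos φ sin λ, z = sin φ).
The central angle between the endpoints is δ = arccos(p₁·p₂) ≈ 1.022 rad (58.6°).
Interpolate at f = 1/2 with slerp weights a = sin((1−f)δ)/sin δ ≈ 0.573, b = sin(fδ)/sin δ ≈ 0.573.
p = a·p₁ + b·p₂ ≈ (0.784, 0.031, 0.620); φ = arcsin(p_z) ≈ 38.28°, λ = atan2(p_y, p_x) ≈ 2.25°.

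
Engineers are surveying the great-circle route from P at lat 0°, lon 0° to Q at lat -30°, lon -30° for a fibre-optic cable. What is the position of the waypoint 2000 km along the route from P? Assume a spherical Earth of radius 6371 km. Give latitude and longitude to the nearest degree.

Write both endpoints as unit vectors p₁, p₂ with components (cos φ cos λ, cos φ sin λ, sin φ).
The central angle between the endpoints is δ = arccos(p₁·p₂) ≈ 0.723 rad (41.4°). The total great-circle distance is δ·R ≈ 0.723 × 6371 ≈ 4605 km, so the target fraction is f = 2000/4605 ≈ 0.434.
Interpolate at f ≈ 0.434 with slerp weights a = sin((1−f)δ)/sin δ ≈ 0.601, b = sin(fδ)/sin δ ≈ 0.467.
p = a·p₁ + b·p₂ ≈ (0.951, -0.202, -0.233); φ = arcsin(p_z) ≈ -13.50°, λ = atan2(p_y, p_x) ≈ -12.00°.

≈ lat -13°, lon -12°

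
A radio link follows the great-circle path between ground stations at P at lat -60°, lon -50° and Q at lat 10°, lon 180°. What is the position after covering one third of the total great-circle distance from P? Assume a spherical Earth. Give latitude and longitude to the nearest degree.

≈ lat -57°, lon -129°

From cos δ = sin φ₁ sin φ₂ + cos φ₁ cos φ₂ cos Δλ, the central angle is δ ≈ 2.057 rad (117.8°).
Interpolate at f = 1/3 with slerp weights a = sin((1−f)δ)/sin δ ≈ 1.108, b = sin(fδ)/sin δ ≈ 0.716.
p = a·p₁ + b·p₂ ≈ (-0.349, -0.425, -0.836); φ = arcsin(p_z) ≈ -56.67°, λ = atan2(p_y, p_x) ≈ -129.41°.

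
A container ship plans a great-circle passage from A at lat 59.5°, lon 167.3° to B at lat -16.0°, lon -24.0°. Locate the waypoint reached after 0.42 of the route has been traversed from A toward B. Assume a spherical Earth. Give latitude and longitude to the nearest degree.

≈ lat 62°, lon -41°

Convert each endpoint to a unit vector on the sphere (x = cos φ cos λ, y = cos φ sin λ, z = sin φ).
The central angle between the endpoints is δ = arccos(p₁·p₂) ≈ 2.369 rad (135.7°).
Interpolate at f = 0.42 with slerp weights a = sin((1−f)δ)/sin δ ≈ 1.405, b = sin(fδ)/sin δ ≈ 1.201.
p = a·p₁ + b·p₂ ≈ (0.359, -0.313, 0.879); φ = arcsin(p_z) ≈ 61.54°, λ = atan2(p_y, p_x) ≈ -41.04°.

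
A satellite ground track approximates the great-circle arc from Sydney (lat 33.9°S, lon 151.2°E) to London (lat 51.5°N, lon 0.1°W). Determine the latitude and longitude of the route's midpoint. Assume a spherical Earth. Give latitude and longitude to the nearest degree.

≈ lat 29°N, lon 105°E

Write both endpoints as unit vectors p₁, p₂ with components (cos φ cos λ, cos φ sin λ, sin φ).
The central angle between the endpoints is δ = arccos(p₁·p₂) ≈ 2.668 rad (152.8°).
Interpolate at f = 1/2 with slerp weights a = sin((1−f)δ)/sin δ ≈ 2.129, b = sin(fδ)/sin δ ≈ 2.129.
p = a·p₁ + b·p₂ ≈ (-0.223, 0.849, 0.479); φ = arcsin(p_z) ≈ 28.61°, λ = atan2(p_y, p_x) ≈ 104.73°.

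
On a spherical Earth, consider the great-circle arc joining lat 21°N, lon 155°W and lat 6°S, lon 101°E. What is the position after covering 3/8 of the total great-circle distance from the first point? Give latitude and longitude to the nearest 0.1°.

Convert each endpoint to a unit vector on the sphere (x = cos φ cos λ, y = cos φ sin λ, z = sin φ).
The central angle between the endpoints is δ = arccos(p₁·p₂) ≈ 1.836 rad (105.2°).
Interpolate at f = 3/8 with slerp weights a = sin((1−f)δ)/sin δ ≈ 0.945, b = sin(fδ)/sin δ ≈ 0.658.
p = a·p₁ + b·p₂ ≈ (-0.924, 0.270, 0.270); φ = arcsin(p_z) ≈ 15.65°, λ = atan2(p_y, p_x) ≈ 163.72°.

≈ lat 15.6°N, lon 163.7°E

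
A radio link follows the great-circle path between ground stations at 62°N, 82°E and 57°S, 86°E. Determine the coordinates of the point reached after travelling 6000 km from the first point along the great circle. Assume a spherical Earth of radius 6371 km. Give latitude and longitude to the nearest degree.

≈ 8°N, 84°E

Convert each endpoint to a unit vector on the sphere (x = cos φ cos λ, y = cos φ sin λ, z = sin φ).
The central angle between the endpoints is δ = arccos(p₁·p₂) ≈ 2.078 rad (119.0°). The total great-circle distance is δ·R ≈ 2.078 × 6371 ≈ 13237 km, so the target fraction is f = 6000/13237 ≈ 0.453.
Interpolate at f ≈ 0.453 with slerp weights a = sin((1−f)δ)/sin δ ≈ 1.037, b = sin(fδ)/sin δ ≈ 0.925.
p = a·p₁ + b·p₂ ≈ (0.103, 0.985, 0.140); φ = arcsin(p_z) ≈ 8.06°, λ = atan2(p_y, p_x) ≈ 84.03°.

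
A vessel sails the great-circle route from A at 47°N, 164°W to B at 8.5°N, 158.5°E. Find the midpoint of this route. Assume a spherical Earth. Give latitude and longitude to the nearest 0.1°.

The haversine formula gives a central angle δ ≈ 0.872 rad (50.0°) between the endpoints.
Interpolate at f = 1/2 with slerp weights a = sin((1−f)δ)/sin δ ≈ 0.552, b = sin(fδ)/sin δ ≈ 0.552.
p = a·p₁ + b·p₂ ≈ (-0.869, 0.096, 0.485); φ = arcsin(p_z) ≈ 29.01°, λ = atan2(p_y, p_x) ≈ 173.68°.

≈ 29.0°N, 173.7°E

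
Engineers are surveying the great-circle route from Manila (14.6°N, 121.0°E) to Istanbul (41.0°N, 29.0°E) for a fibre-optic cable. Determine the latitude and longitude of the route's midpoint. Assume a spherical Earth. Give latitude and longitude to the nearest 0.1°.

≈ (37.0°N, 82.3°E)

Convert each endpoint to a unit vector on the sphere (x = cos φ cos λ, y = cos φ sin λ, z = sin φ).
The central angle between the endpoints is δ = arccos(p₁·p₂) ≈ 1.430 rad (82.0°).
Interpolate at f = 1/2 with slerp weights a = sin((1−f)δ)/sin δ ≈ 0.662, b = sin(fδ)/sin δ ≈ 0.662.
p = a·p₁ + b·p₂ ≈ (0.107, 0.792, 0.601); φ = arcsin(p_z) ≈ 36.97°, λ = atan2(p_y, p_x) ≈ 82.30°.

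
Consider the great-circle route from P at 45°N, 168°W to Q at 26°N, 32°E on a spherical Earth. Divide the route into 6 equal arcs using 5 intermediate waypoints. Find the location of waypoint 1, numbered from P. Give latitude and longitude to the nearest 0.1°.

Write both endpoints as unit vectors p₁, p₂ with components (cos φ cos λ, cos φ sin λ, sin φ).
The central angle between the endpoints is δ = arccos(p₁·p₂) ≈ 1.862 rad (106.7°).
Interpolate at f = 1/6 with slerp weights a = sin((1−f)δ)/sin δ ≈ 1.044, b = sin(fδ)/sin δ ≈ 0.319.
p = a·p₁ + b·p₂ ≈ (-0.479, -0.002, 0.878); φ = arcsin(p_z) ≈ 61.38°, λ = atan2(p_y, p_x) ≈ -179.81°.

≈ 61.4°N, 179.8°W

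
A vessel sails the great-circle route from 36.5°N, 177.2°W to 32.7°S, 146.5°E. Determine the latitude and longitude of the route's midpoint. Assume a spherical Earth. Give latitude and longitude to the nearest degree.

≈ 2°N, 164°E

From cos δ = sin φ₁ sin φ₂ + cos φ₁ cos φ₂ cos Δλ, the central angle is δ ≈ 1.345 rad (77.1°).
Interpolate at f = 1/2 with slerp weights a = sin((1−f)δ)/sin δ ≈ 0.639, b = sin(fδ)/sin δ ≈ 0.639.
p = a·p₁ + b·p₂ ≈ (-0.962, 0.272, 0.035); φ = arcsin(p_z) ≈ 2.00°, λ = atan2(p_y, p_x) ≈ 164.22°.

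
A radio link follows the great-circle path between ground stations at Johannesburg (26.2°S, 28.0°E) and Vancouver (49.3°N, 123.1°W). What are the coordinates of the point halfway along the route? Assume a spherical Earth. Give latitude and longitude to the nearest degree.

≈ 35°N, 16°W

Write both endpoints as unit vectors p₁, p₂ with components (cos φ cos λ, cos φ sin λ, sin φ).
The central angle between the endpoints is δ = arccos(p₁·p₂) ≈ 2.581 rad (147.9°).
Interpolate at f = 1/2 with slerp weights a = sin((1−f)δ)/sin δ ≈ 1.807, b = sin(fδ)/sin δ ≈ 1.807.
p = a·p₁ + b·p₂ ≈ (0.788, -0.226, 0.572); φ = arcsin(p_z) ≈ 34.91°, λ = atan2(p_y, p_x) ≈ -16.00°.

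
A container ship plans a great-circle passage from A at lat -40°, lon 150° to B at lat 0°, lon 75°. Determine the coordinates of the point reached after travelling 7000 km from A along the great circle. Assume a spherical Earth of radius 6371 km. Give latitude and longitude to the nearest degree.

≈ lat -10°, lon 87°

Convert each endpoint to a unit vector on the sphere (x = cos φ cos λ, y = cos φ sin λ, z = sin φ).
The central angle between the endpoints is δ = arccos(p₁·p₂) ≈ 1.371 rad (78.6°). The total great-circle distance is δ·R ≈ 1.371 × 6371 ≈ 8736 km, so the target fraction is f = 7000/8736 ≈ 0.801.
Interpolate at f ≈ 0.801 with slerp weights a = sin((1−f)δ)/sin δ ≈ 0.275, b = sin(fδ)/sin δ ≈ 0.909.
p = a·p₁ + b·p₂ ≈ (0.053, 0.983, -0.176); φ = arcsin(p_z) ≈ -10.17°, λ = atan2(p_y, p_x) ≈ 86.91°.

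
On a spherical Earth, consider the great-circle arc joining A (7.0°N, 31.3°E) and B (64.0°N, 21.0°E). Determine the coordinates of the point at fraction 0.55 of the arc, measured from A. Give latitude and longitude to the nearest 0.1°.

From cos δ = sin φ₁ sin φ₂ + cos φ₁ cos φ₂ cos Δλ, the central angle is δ ≈ 1.003 rad (57.5°).
Interpolate at f = 0.55 with slerp weights a = sin((1−f)δ)/sin δ ≈ 0.517, b = sin(fδ)/sin δ ≈ 0.622.
p = a·p₁ + b·p₂ ≈ (0.693, 0.364, 0.622); φ = arcsin(p_z) ≈ 38.45°, λ = atan2(p_y, p_x) ≈ 27.73°.

≈ (38.4°N, 27.7°E)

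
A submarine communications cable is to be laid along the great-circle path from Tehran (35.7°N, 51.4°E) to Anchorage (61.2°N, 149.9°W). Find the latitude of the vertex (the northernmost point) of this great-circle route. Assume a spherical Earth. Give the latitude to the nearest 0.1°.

The great circle lies in the plane with unit normal n̂ = (p₁ × p₂)/|p₁ × p₂|.
Here n̂_z ≈ +0.144; the vertex latitude is φ_max = arccos|n̂_z| ≈ 81.7°.

≈ 81.7°N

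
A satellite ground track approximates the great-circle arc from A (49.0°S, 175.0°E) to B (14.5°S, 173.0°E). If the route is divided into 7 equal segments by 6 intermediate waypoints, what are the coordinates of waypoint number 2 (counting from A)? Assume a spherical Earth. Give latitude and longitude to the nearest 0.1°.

≈ (39.1°S, 174.2°E)

Write both endpoints as unit vectors p₁, p₂ with components (cos φ cos λ, cos φ sin λ, sin φ).
The central angle between the endpoints is δ = arccos(p₁·p₂) ≈ 0.603 rad (34.5°).
Interpolate at f = 2/7 with slerp weights a = sin((1−f)δ)/sin δ ≈ 0.736, b = sin(fδ)/sin δ ≈ 0.302.
p = a·p₁ + b·p₂ ≈ (-0.772, 0.078, -0.631); φ = arcsin(p_z) ≈ -39.15°, λ = atan2(p_y, p_x) ≈ 174.25°.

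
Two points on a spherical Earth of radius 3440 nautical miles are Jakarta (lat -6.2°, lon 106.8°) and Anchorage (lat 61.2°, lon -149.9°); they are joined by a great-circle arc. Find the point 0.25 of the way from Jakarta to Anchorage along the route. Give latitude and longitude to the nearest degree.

Write both endpoints as unit vectors p₁, p₂ with components (cos φ cos λ, cos φ sin λ, sin φ).
The central angle between the endpoints is δ = arccos(p₁·p₂) ≈ 1.777 rad (101.8°).
Interpolate at f = 0.25 with slerp weights a = sin((1−f)δ)/sin δ ≈ 0.993, b = sin(fδ)/sin δ ≈ 0.439.
p = a·p₁ + b·p₂ ≈ (-0.468, 0.839, 0.278); φ = arcsin(p_z) ≈ 16.11°, λ = atan2(p_y, p_x) ≈ 119.17°.

≈ lat 16°, lon 119°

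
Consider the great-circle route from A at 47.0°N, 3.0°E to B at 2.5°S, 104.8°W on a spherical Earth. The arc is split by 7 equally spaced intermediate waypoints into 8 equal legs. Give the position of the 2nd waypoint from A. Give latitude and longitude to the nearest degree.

The haversine formula gives a central angle δ ≈ 1.813 rad (103.9°) between the endpoints.
Interpolate at f = 2/8 with slerp weights a = sin((1−f)δ)/sin δ ≈ 1.007, b = sin(fδ)/sin δ ≈ 0.451.
p = a·p₁ + b·p₂ ≈ (0.571, -0.400, 0.717); φ = arcsin(p_z) ≈ 45.81°, λ = atan2(p_y, p_x) ≈ -35.00°.

≈ 46°N, 35°W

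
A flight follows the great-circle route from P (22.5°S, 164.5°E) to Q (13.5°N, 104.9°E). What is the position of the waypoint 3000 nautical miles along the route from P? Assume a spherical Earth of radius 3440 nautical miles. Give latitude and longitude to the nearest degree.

≈ (3°N, 121°E)

From cos δ = sin φ₁ sin φ₂ + cos φ₁ cos φ₂ cos Δλ, the central angle is δ ≈ 1.197 rad (68.6°). The total great-circle distance is δ·R ≈ 1.197 × 3440 ≈ 4117 nmi, so the target fraction is f = 3000/4117 ≈ 0.729.
Interpolate at f ≈ 0.729 with slerp weights a = sin((1−f)δ)/sin δ ≈ 0.343, b = sin(fδ)/sin δ ≈ 0.823.
p = a·p₁ + b·p₂ ≈ (-0.511, 0.858, 0.061); φ = arcsin(p_z) ≈ 3.49°, λ = atan2(p_y, p_x) ≈ 120.78°.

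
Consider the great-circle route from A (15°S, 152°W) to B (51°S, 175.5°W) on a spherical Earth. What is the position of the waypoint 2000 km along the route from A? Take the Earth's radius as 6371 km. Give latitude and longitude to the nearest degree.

From cos δ = sin φ₁ sin φ₂ + cos φ₁ cos φ₂ cos Δλ, the central angle is δ ≈ 0.710 rad (40.7°). The total great-circle distance is δ·R ≈ 0.710 × 6371 ≈ 4521 km, so the target fraction is f = 2000/4521 ≈ 0.442.
Interpolate at f ≈ 0.442 with slerp weights a = sin((1−f)δ)/sin δ ≈ 0.592, b = sin(fδ)/sin δ ≈ 0.474.
p = a·p₁ + b·p₂ ≈ (-0.802, -0.292, -0.521); φ = arcsin(p_z) ≈ -31.43°, λ = atan2(p_y, p_x) ≈ -160.01°.

≈ (31°S, 160°W)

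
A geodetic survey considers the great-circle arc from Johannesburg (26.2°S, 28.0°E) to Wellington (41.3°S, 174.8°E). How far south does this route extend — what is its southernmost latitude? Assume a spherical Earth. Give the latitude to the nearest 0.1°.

≈ 67.4°S

The great circle lies in the plane with unit normal n̂ = (p₁ × p₂)/|p₁ × p₂|.
Here n̂_z ≈ +0.384; the vertex latitude is φ_max = arccos|n̂_z| ≈ 67.4°.
Check via Clairaut: cos φ_max = |cos φ₁| · sin C = cos(26.2°)·sin(154.7°) ≈ 0.384, again giving ≈ 67.4°.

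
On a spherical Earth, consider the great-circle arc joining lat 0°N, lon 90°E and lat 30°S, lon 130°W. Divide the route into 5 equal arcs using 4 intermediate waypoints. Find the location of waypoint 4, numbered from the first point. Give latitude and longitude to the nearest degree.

≈ lat 40°S, lon 160°W

Write both endpoints as unit vectors p₁, p₂ with components (cos φ cos λ, cos φ sin λ, sin φ).
The central angle between the endpoints is δ = arccos(p₁·p₂) ≈ 2.296 rad (131.6°).
Interpolate at f = 4/5 with slerp weights a = sin((1−f)δ)/sin δ ≈ 0.592, b = sin(fδ)/sin δ ≈ 1.289.
p = a·p₁ + b·p₂ ≈ (-0.718, -0.263, -0.645); φ = arcsin(p_z) ≈ -40.14°, λ = atan2(p_y, p_x) ≈ -159.88°.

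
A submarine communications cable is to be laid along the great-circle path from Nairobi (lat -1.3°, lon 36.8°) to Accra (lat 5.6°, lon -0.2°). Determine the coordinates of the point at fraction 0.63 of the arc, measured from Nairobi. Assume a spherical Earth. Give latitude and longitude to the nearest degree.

Write both endpoints as unit vectors p₁, p₂ with components (cos φ cos λ, cos φ sin λ, sin φ).
The central angle between the endpoints is δ = arccos(p₁·p₂) ≈ 0.656 rad (37.6°).
Interpolate at f = 0.63 with slerp weights a = sin((1−f)δ)/sin δ ≈ 0.394, b = sin(fδ)/sin δ ≈ 0.658.
p = a·p₁ + b·p₂ ≈ (0.971, 0.234, 0.055); φ = arcsin(p_z) ≈ 3.17°, λ = atan2(p_y, p_x) ≈ 13.54°.

≈ lat 3°, lon 14°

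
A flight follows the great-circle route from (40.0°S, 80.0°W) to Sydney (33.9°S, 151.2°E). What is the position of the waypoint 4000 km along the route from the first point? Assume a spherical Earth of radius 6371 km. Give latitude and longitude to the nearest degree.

Convert each endpoint to a unit vector on the sphere (x = cos φ cos λ, y = cos φ sin λ, z = sin φ).
The central angle between the endpoints is δ = arccos(p₁·p₂) ≈ 1.611 rad (92.3°). The total great-circle distance is δ·R ≈ 1.611 × 6371 ≈ 10262 km, so the target fraction is f = 4000/10262 ≈ 0.390.
Interpolate at f ≈ 0.390 with slerp weights a = sin((1−f)δ)/sin δ ≈ 0.833, b = sin(fδ)/sin δ ≈ 0.588.
p = a·p₁ + b·p₂ ≈ (-0.317, -0.393, -0.863); φ = arcsin(p_z) ≈ -59.67°, λ = atan2(p_y, p_x) ≈ -128.86°.

≈ (60°S, 129°W)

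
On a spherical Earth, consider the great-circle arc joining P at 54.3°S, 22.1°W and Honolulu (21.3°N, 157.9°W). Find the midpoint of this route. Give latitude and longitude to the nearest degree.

≈ 34°S, 120°W

Convert each endpoint to a unit vector on the sphere (x = cos φ cos λ, y = cos φ sin λ, z = sin φ).
The central angle between the endpoints is δ = arccos(p₁·p₂) ≈ 2.325 rad (133.2°).
Interpolate at f = 1/2 with slerp weights a = sin((1−f)δ)/sin δ ≈ 1.259, b = sin(fδ)/sin δ ≈ 1.259.
p = a·p₁ + b·p₂ ≈ (-0.406, -0.718, -0.565); φ = arcsin(p_z) ≈ -34.42°, λ = atan2(p_y, p_x) ≈ -119.50°.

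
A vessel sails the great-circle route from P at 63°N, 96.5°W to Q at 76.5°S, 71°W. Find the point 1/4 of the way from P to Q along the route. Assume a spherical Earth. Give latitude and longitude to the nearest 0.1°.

≈ 28.1°N, 90.6°W

Write both endpoints as unit vectors p₁, p₂ with components (cos φ cos λ, cos φ sin λ, sin φ).
The central angle between the endpoints is δ = arccos(p₁·p₂) ≈ 2.451 rad (140.4°).
Interpolate at f = 1/4 with slerp weights a = sin((1−f)δ)/sin δ ≈ 1.514, b = sin(fδ)/sin δ ≈ 0.903.
p = a·p₁ + b·p₂ ≈ (-0.009, -0.882, 0.471); φ = arcsin(p_z) ≈ 28.11°, λ = atan2(p_y, p_x) ≈ -90.60°.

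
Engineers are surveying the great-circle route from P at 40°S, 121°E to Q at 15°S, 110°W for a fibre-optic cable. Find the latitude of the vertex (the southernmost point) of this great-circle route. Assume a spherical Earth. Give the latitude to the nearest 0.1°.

≈ 52.9°S

The great circle lies in the plane with unit normal n̂ = (p₁ × p₂)/|p₁ × p₂|.
Here n̂_z ≈ +0.603; the vertex latitude is φ_max = arccos|n̂_z| ≈ 52.9°.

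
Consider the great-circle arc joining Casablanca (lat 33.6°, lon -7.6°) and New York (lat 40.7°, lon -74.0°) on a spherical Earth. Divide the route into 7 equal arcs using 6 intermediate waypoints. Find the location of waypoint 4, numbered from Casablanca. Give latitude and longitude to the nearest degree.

≈ lat 43°, lon -44°

Write both endpoints as unit vectors p₁, p₂ with components (cos φ cos λ, cos φ sin λ, sin φ).
The central angle between the endpoints is δ = arccos(p₁·p₂) ≈ 0.910 rad (52.1°).
Interpolate at f = 4/7 with slerp weights a = sin((1−f)δ)/sin δ ≈ 0.482, b = sin(fδ)/sin δ ≈ 0.629.
p = a·p₁ + b·p₂ ≈ (0.529, -0.512, 0.677); φ = arcsin(p_z) ≈ 42.60°, λ = atan2(p_y, p_x) ≈ -44.04°.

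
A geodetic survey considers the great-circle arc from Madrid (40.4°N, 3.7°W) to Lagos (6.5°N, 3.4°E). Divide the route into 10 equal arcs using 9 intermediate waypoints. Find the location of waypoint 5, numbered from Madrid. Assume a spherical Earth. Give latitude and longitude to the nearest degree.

≈ 23°N, 0°E

Write both endpoints as unit vectors p₁, p₂ with components (cos φ cos λ, cos φ sin λ, sin φ).
The central angle between the endpoints is δ = arccos(p₁·p₂) ≈ 0.602 rad (34.5°).
Interpolate at f = 5/10 with slerp weights a = sin((1−f)δ)/sin δ ≈ 0.524, b = sin(fδ)/sin δ ≈ 0.524.
p = a·p₁ + b·p₂ ≈ (0.917, 0.005, 0.399); φ = arcsin(p_z) ≈ 23.49°, λ = atan2(p_y, p_x) ≈ 0.32°.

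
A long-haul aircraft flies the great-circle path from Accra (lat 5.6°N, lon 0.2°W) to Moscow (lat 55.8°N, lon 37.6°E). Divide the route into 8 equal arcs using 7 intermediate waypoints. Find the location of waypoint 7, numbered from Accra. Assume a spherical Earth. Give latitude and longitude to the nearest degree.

From cos δ = sin φ₁ sin φ₂ + cos φ₁ cos φ₂ cos Δλ, the central angle is δ ≈ 1.021 rad (58.5°).
Interpolate at f = 7/8 with slerp weights a = sin((1−f)δ)/sin δ ≈ 0.149, b = sin(fδ)/sin δ ≈ 0.914.
p = a·p₁ + b·p₂ ≈ (0.556, 0.313, 0.770); φ = arcsin(p_z) ≈ 50.39°, λ = atan2(p_y, p_x) ≈ 29.39°.

≈ lat 50°N, lon 29°E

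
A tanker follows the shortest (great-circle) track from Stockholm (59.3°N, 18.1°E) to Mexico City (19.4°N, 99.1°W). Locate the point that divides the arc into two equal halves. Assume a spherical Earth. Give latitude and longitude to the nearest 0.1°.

≈ (54.7°N, 66.5°W)

Write both endpoints as unit vectors p₁, p₂ with components (cos φ cos λ, cos φ sin λ, sin φ).
The central angle between the endpoints is δ = arccos(p₁·p₂) ≈ 1.505 rad (86.2°).
Interpolate at f = 1/2 with slerp weights a = sin((1−f)δ)/sin δ ≈ 0.685, b = sin(fδ)/sin δ ≈ 0.685.
p = a·p₁ + b·p₂ ≈ (0.230, -0.529, 0.817); φ = arcsin(p_z) ≈ 54.74°, λ = atan2(p_y, p_x) ≈ -66.49°.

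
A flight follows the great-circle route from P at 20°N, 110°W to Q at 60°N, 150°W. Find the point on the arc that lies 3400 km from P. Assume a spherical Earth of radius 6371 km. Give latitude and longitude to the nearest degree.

≈ 47°N, 128°W

From cos δ = sin φ₁ sin φ₂ + cos φ₁ cos φ₂ cos Δλ, the central angle is δ ≈ 0.855 rad (49.0°). The total great-circle distance is δ·R ≈ 0.855 × 6371 ≈ 5448 km, so the target fraction is f = 3400/5448 ≈ 0.624.
Interpolate at f ≈ 0.624 with slerp weights a = sin((1−f)δ)/sin δ ≈ 0.419, b = sin(fδ)/sin δ ≈ 0.674.
p = a·p₁ + b·p₂ ≈ (-0.426, -0.538, 0.727); φ = arcsin(p_z) ≈ 46.63°, λ = atan2(p_y, p_x) ≈ -128.39°.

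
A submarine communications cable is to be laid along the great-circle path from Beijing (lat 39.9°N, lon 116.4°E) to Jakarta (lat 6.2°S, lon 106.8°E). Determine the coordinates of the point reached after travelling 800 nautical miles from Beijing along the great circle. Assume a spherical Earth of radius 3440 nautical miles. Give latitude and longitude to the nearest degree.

From cos δ = sin φ₁ sin φ₂ + cos φ₁ cos φ₂ cos Δλ, the central angle is δ ≈ 0.819 rad (46.9°). The total great-circle distance is δ·R ≈ 0.819 × 3440 ≈ 2818 nmi, so the target fraction is f = 800/2818 ≈ 0.284.
Interpolate at f ≈ 0.284 with slerp weights a = sin((1−f)δ)/sin δ ≈ 0.758, b = sin(fδ)/sin δ ≈ 0.315.
p = a·p₁ + b·p₂ ≈ (-0.349, 0.821, 0.452); φ = arcsin(p_z) ≈ 26.87°, λ = atan2(p_y, p_x) ≈ 113.04°.

≈ lat 27°N, lon 113°E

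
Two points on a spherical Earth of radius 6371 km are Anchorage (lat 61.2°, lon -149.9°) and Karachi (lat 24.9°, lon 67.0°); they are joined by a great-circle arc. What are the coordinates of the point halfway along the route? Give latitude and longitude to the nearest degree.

≈ lat 65°, lon 96°

Write both endpoints as unit vectors p₁, p₂ with components (cos φ cos λ, cos φ sin λ, sin φ).
The central angle between the endpoints is δ = arccos(p₁·p₂) ≈ 1.551 rad (88.9°).
Interpolate at f = 1/2 with slerp weights a = sin((1−f)δ)/sin δ ≈ 0.700, b = sin(fδ)/sin δ ≈ 0.700.
p = a·p₁ + b·p₂ ≈ (-0.044, 0.416, 0.909); φ = arcsin(p_z) ≈ 65.30°, λ = atan2(p_y, p_x) ≈ 96.00°.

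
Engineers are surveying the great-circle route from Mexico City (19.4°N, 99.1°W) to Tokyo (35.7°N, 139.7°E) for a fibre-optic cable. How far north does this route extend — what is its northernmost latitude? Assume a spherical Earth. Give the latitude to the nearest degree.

≈ 48°N

The great circle lies in the plane with unit normal n̂ = (p₁ × p₂)/|p₁ × p₂|.
Here n̂_z ≈ -0.669; the vertex latitude is φ_max = arccos|n̂_z| ≈ 48.0°.
Check via Clairaut: cos φ_max = |cos φ₁| · sin C = cos(19.4°)·sin(45.2°) ≈ 0.669, again giving ≈ 48.0°.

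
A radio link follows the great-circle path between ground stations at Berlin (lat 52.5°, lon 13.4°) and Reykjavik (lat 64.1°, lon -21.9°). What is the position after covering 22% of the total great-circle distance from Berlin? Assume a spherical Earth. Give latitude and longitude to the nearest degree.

Write both endpoints as unit vectors p₁, p₂ with components (cos φ cos λ, cos φ sin λ, sin φ).
The central angle between the endpoints is δ = arccos(p₁·p₂) ≈ 0.375 rad (21.5°).
Interpolate at f = 0.22 with slerp weights a = sin((1−f)δ)/sin δ ≈ 0.787, b = sin(fδ)/sin δ ≈ 0.225.
p = a·p₁ + b·p₂ ≈ (0.557, 0.074, 0.827); φ = arcsin(p_z) ≈ 55.78°, λ = atan2(p_y, p_x) ≈ 7.60°.

≈ lat 56°, lon 8°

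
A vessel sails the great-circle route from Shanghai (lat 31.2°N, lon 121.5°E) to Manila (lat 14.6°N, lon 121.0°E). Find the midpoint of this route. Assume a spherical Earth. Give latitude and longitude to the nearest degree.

Convert each endpoint to a unit vector on the sphere (x = cos φ cos λ, y = cos φ sin λ, z = sin φ).
The central angle between the endpoints is δ = arccos(p₁·p₂) ≈ 0.290 rad (16.6°).
Interpolate at f = 1/2 with slerp weights a = sin((1−f)δ)/sin δ ≈ 0.505, b = sin(fδ)/sin δ ≈ 0.505.
p = a·p₁ + b·p₂ ≈ (-0.478, 0.788, 0.389); φ = arcsin(p_z) ≈ 22.90°, λ = atan2(p_y, p_x) ≈ 121.23°.

≈ lat 23°N, lon 121°E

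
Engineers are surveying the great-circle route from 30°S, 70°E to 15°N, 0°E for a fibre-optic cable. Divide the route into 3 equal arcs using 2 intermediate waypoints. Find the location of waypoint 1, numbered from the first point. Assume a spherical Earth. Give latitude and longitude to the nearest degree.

≈ 17°S, 44°E

Write both endpoints as unit vectors p₁, p₂ with components (cos φ cos λ, cos φ sin λ, sin φ).
The central angle between the endpoints is δ = arccos(p₁·p₂) ≈ 1.413 rad (81.0°).
Interpolate at f = 1/3 with slerp weights a = sin((1−f)δ)/sin δ ≈ 0.819, b = sin(fδ)/sin δ ≈ 0.460.
p = a·p₁ + b·p₂ ≈ (0.687, 0.667, -0.291); φ = arcsin(p_z) ≈ -16.89°, λ = atan2(p_y, p_x) ≈ 44.15°.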